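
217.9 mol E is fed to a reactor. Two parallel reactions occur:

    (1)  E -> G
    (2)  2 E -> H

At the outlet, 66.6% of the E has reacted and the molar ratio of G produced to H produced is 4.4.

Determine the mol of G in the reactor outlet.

Conversion of E: E consumed = 0.666 × 217.9 = 145.1 mol = 1ξ₁ + 2ξ₂.
Selectivity: 1ξ₁ / (1ξ₂) = 4.4 → ξ₁ = 4.4 ξ₂.
Substitute: (1·4.4 + 2) ξ₂ = 145.1 → ξ₂ = 22.68 mol, ξ₁ = 99.77 mol.
Outlet amounts (n = n₀ + Σ ν·ξ):
  E: 217.9 − 1(99.77) − 2(22.68) = 72.78
  G: 0 + 1(99.77) = 99.77
  H: 0 + 1(22.68) = 22.68

99.8 mol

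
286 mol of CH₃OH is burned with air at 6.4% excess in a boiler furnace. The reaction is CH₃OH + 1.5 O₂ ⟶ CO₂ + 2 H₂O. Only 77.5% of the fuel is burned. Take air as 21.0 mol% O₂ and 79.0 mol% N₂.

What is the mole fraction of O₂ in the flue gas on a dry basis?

0.0583

Stoichiometric O₂ = 1.5 × 286 = 429 mol; O₂ fed = 429 × 1.064 = 456.5 mol.
N₂ fed = 456.5 × 79/21 = 1717 mol.
Fuel reacted = 0.775 × 286 → ξ = 221.7 mol.
Outlet (n = n₀ + ν ξ):
  CH₃OH: 286 − 1(221.7) = 64.35
  O₂: 456.5 − 1.5(221.7) = 124
  N₂: 1717 (inert)
  CO₂: 0 + 1(221.7) = 221.7
  H₂O: 0 + 2(221.7) = 443.3
Dry total = 2127 mol; y_O₂ (dry) = 124 / 2127 = 0.05829.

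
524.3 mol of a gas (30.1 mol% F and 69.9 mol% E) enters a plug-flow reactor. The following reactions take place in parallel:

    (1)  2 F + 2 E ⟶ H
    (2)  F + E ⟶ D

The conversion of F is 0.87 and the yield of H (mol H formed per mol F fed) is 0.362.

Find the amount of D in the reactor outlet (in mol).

23 mol

Yield of H: 1ξ₁ / 157.8 = 0.362 → ξ₁ = 57.13 mol.
Conversion of F: 2ξ₁ + 1ξ₂ = 0.87 × 157.8 = 137.3 → ξ₂ = 23.04 mol.
Outlet amounts (n = n₀ + Σ ν·ξ):
  F: 157.8 − 2(57.13) − 1(23.04) = 20.52
  E: 366.5 − 2(57.13) − 1(23.04) = 229.2
  H: 0 + 1(57.13) = 57.13
  D: 0 + 1(23.04) = 23.04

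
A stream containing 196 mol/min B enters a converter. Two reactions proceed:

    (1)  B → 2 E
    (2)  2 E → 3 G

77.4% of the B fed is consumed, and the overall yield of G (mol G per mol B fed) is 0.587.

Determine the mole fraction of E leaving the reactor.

0.587

Conversion of B: B consumed = 1ξ₁ = 0.774 × 196 → ξ₁ = 151.7 mol/min.
Yield of G: 3ξ₂ / 196 = 0.587 → ξ₂ = 38.35 mol/min.
Outlet amounts (n = n₀ + Σ ν·ξ):
  B: 196 − 1(151.7) = 44.3
  E: 0 + 2(151.7) − 2(38.35) = 226.7
  G: 0 + 3(38.35) = 115.1
Total out = 386.1 mol/min; y_E = 226.7 / 386.1 = 0.5872.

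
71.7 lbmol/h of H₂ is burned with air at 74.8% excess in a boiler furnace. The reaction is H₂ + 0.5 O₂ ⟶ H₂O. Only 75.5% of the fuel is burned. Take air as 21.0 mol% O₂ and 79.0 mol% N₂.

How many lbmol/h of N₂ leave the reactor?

236 lbmol/h

Stoichiometric O₂ = 0.5 × 71.7 = 35.85 lbmol/h; O₂ fed = 35.85 × 1.748 = 62.67 lbmol/h.
N₂ fed = 62.67 × 79/21 = 235.7 lbmol/h.
Fuel reacted = 0.755 × 71.7 → ξ = 54.13 lbmol/h.
Outlet (n = n₀ + ν ξ):
  H₂: 71.7 − 1(54.13) = 17.57
  O₂: 62.67 − 0.5(54.13) = 35.6
  N₂: 235.7 (inert)
  H₂O: 0 + 1(54.13) = 54.13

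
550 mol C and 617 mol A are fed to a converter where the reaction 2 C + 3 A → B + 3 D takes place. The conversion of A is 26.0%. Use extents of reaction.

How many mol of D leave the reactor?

A reacted = 0.26 × 617 = 160.4 mol; ν_A = −3, so ξ = 160.4/3 = 53.47 mol.
Outlet amounts (n = n₀ + ν ξ):
  C: 550 − 2(53.47) = 443.1
  A: 617 − 3(53.47) = 456.6
  B: 0 + 1(53.47) = 53.47
  D: 0 + 3(53.47) = 160.4

160 mol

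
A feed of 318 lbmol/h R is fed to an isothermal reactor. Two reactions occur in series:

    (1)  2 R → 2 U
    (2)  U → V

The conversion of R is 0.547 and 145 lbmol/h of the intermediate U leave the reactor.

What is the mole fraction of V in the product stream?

0.091

Conversion of R: R consumed = 2ξ₁ = 0.547 × 318 → ξ₁ = 86.97 lbmol/h.
U balance: n_U = 0 + 2ξ₁ − 1ξ₂ = 145 → ξ₂ = (2·86.97 − 145)/1 = 28.95 lbmol/h.
Outlet amounts (n = n₀ + Σ ν·ξ):
  R: 318 − 2(86.97) = 144.1
  U: 0 + 2(86.97) − 1(28.95) = 145
  V: 0 + 1(28.95) = 28.95
Total out = 318 lbmol/h; y_V = 28.95 / 318 = 0.09103.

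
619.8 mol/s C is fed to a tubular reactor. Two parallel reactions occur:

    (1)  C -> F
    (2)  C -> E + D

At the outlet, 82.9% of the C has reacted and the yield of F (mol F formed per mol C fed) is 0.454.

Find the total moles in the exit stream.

Yield of F: 1ξ₁ / 619.8 = 0.454 → ξ₁ = 281.4 mol/s.
Conversion of C: 1ξ₁ + 1ξ₂ = 0.829 × 619.8 = 513.8 → ξ₂ = 232.4 mol/s.
Outlet amounts (n = n₀ + Σ ν·ξ):
  C: 619.8 − 1(281.4) − 1(232.4) = 106
  F: 0 + 1(281.4) = 281.4
  E: 0 + 1(232.4) = 232.4
  D: 0 + 1(232.4) = 232.4
Total out = 106 + 281.4 + 232.4 + 232.4 = 852.2 mol/s.

852 mol/s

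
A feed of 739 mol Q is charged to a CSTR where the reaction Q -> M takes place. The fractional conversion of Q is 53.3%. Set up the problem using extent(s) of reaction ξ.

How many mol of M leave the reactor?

Q reacted = 0.533 × 739 = 393.9 mol; ν_Q = −1, so ξ = 393.9/1 = 393.9 mol.
Outlet amounts (n = n₀ + ν ξ):
  Q: 739 − 1(393.9) = 345.1
  M: 0 + 1(393.9) = 393.9

394 mol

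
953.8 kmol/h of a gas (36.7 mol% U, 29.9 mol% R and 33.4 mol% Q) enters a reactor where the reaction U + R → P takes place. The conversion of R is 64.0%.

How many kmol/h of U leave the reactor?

168 kmol/h

R reacted = 0.64 × 285.2 = 182.5 kmol/h; ν_R = −1, so ξ = 182.5/1 = 182.5 kmol/h.
Outlet amounts (n = n₀ + ν ξ):
  U: 350 − 1(182.5) = 167.5
  R: 285.2 − 1(182.5) = 102.7
  P: 0 + 1(182.5) = 182.5
  Q: 318.6 (inert)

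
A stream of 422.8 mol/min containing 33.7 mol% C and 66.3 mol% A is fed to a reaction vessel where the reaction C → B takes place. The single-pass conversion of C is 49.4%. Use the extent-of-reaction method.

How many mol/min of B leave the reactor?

70.4 mol/min

C reacted = 0.494 × 142.5 = 70.39 mol/min; ν_C = −1, so ξ = 70.39/1 = 70.39 mol/min.
Outlet amounts (n = n₀ + ν ξ):
  C: 142.5 − 1(70.39) = 72.1
  B: 0 + 1(70.39) = 70.39
  A: 280.3 (inert)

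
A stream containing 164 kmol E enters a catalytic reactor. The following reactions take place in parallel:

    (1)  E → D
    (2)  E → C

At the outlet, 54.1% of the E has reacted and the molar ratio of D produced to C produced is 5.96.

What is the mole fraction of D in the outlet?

0.463

Conversion of E: E consumed = 0.541 × 164 = 88.72 kmol = 1ξ₁ + 1ξ₂.
Selectivity: 1ξ₁ / (1ξ₂) = 5.96 → ξ₁ = 5.96 ξ₂.
Substitute: (1·5.96 + 1) ξ₂ = 88.72 → ξ₂ = 12.75 kmol, ξ₁ = 75.98 kmol.
Outlet amounts (n = n₀ + Σ ν·ξ):
  E: 164 − 1(75.98) − 1(12.75) = 75.28
  D: 0 + 1(75.98) = 75.98
  C: 0 + 1(12.75) = 12.75
Total out = 164 kmol; y_D = 75.98 / 164 = 0.4633.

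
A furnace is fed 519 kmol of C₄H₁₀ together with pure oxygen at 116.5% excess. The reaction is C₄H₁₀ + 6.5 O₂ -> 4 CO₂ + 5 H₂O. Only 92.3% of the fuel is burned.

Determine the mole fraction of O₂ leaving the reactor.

Stoichiometric O₂ = 6.5 × 519 = 3374 kmol; O₂ fed = 3374 × 2.165 = 7304 kmol.
Fuel reacted = 0.923 × 519 → ξ = 479 kmol.
Outlet (n = n₀ + ν ξ):
  C₄H₁₀: 519 − 1(479) = 39.96
  O₂: 7304 − 6.5(479) = 4190
  CO₂: 0 + 4(479) = 1916
  H₂O: 0 + 5(479) = 2395
Total out = 8541 kmol; y_O₂ = 4190 / 8541 = 0.4906.

0.491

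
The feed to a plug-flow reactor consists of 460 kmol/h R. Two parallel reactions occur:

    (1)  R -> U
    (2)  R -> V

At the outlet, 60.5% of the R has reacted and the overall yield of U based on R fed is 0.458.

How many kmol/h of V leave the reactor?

Yield of U: 1ξ₁ / 460 = 0.458 → ξ₁ = 210.7 kmol/h.
Conversion of R: 1ξ₁ + 1ξ₂ = 0.605 × 460 = 278.3 → ξ₂ = 67.62 kmol/h.
Outlet amounts (n = n₀ + Σ ν·ξ):
  R: 460 − 1(210.7) − 1(67.62) = 181.7
  U: 0 + 1(210.7) = 210.7
  V: 0 + 1(67.62) = 67.62

67.6 kmol/h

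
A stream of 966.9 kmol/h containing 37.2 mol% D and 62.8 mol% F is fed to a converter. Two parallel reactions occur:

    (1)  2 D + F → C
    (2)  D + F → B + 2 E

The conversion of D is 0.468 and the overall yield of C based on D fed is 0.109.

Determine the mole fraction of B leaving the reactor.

0.0919

Yield of C: 1ξ₁ / 359.7 = 0.109 → ξ₁ = 39.21 kmol/h.
Conversion of D: 2ξ₁ + 1ξ₂ = 0.468 × 359.7 = 168.3 → ξ₂ = 89.92 kmol/h.
Outlet amounts (n = n₀ + Σ ν·ξ):
  D: 359.7 − 2(39.21) − 1(89.92) = 191.4
  F: 607.2 − 1(39.21) − 1(89.92) = 478.1
  C: 0 + 1(39.21) = 39.21
  B: 0 + 1(89.92) = 89.92
  E: 0 + 2(89.92) = 179.8
Total out = 978.4 kmol/h; y_B = 89.92 / 978.4 = 0.09191.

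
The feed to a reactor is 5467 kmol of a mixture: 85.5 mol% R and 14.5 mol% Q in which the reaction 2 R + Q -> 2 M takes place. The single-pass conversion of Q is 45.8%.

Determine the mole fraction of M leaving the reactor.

0.142

Q reacted = 0.458 × 792.7 = 363.1 kmol; ν_Q = −1, so ξ = 363.1/1 = 363.1 kmol.
Outlet amounts (n = n₀ + ν ξ):
  R: 4674 − 2(363.1) = 3948
  Q: 792.7 − 1(363.1) = 429.7
  M: 0 + 2(363.1) = 726.1
Total out = 5104 kmol; y_M = 726.1 / 5104 = 0.1423.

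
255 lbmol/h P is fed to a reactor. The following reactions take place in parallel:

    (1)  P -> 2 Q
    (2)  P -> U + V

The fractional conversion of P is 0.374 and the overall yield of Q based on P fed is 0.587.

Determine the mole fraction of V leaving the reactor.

Yield of Q: 2ξ₁ / 255 = 0.587 → ξ₁ = 74.84 lbmol/h.
Conversion of P: 1ξ₁ + 1ξ₂ = 0.374 × 255 = 95.37 → ξ₂ = 20.53 lbmol/h.
Outlet amounts (n = n₀ + Σ ν·ξ):
  P: 255 − 1(74.84) − 1(20.53) = 159.6
  Q: 0 + 2(74.84) = 149.7
  U: 0 + 1(20.53) = 20.53
  V: 0 + 1(20.53) = 20.53
Total out = 350.4 lbmol/h; y_V = 20.53 / 350.4 = 0.05859.

0.0586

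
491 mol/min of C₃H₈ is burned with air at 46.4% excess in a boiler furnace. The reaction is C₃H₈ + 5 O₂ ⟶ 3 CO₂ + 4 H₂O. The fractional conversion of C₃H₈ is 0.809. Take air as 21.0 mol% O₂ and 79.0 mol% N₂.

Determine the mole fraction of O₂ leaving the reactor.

Stoichiometric O₂ = 5 × 491 = 2455 mol/min; O₂ fed = 2455 × 1.464 = 3594 mol/min.
N₂ fed = 3594 × 79/21 = 13520 mol/min.
Fuel reacted = 0.809 × 491 → ξ = 397.2 mol/min.
Outlet (n = n₀ + ν ξ):
  C₃H₈: 491 − 1(397.2) = 93.78
  O₂: 3594 − 5(397.2) = 1608
  N₂: 13520 (inert)
  CO₂: 0 + 3(397.2) = 1192
  H₂O: 0 + 4(397.2) = 1589
Total out = 18000 mol/min; y_O₂ = 1608 / 18000 = 0.08932.

0.0893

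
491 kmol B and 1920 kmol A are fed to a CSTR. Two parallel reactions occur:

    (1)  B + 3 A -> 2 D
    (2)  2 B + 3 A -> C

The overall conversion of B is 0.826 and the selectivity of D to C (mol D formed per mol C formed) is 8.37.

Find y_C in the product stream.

0.041

Conversion of B: B consumed = 0.826 × 491 = 405.6 kmol = 1ξ₁ + 2ξ₂.
Selectivity: 2ξ₁ / (1ξ₂) = 8.37 → ξ₁ = 4.185 ξ₂.
Substitute: (1·4.185 + 2) ξ₂ = 405.6 → ξ₂ = 65.57 kmol, ξ₁ = 274.4 kmol.
Outlet amounts (n = n₀ + Σ ν·ξ):
  B: 491 − 1(274.4) − 2(65.57) = 85.43
  A: 1920 − 3(274.4) − 3(65.57) = 900
  D: 0 + 2(274.4) = 548.8
  C: 0 + 1(65.57) = 65.57
Total out = 1600 kmol; y_C = 65.57 / 1600 = 0.04099.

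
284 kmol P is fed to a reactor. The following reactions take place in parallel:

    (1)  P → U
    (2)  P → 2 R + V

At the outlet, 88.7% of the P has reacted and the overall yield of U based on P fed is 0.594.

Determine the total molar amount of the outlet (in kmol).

Yield of U: 1ξ₁ / 284 = 0.594 → ξ₁ = 168.7 kmol.
Conversion of P: 1ξ₁ + 1ξ₂ = 0.887 × 284 = 251.9 → ξ₂ = 83.21 kmol.
Outlet amounts (n = n₀ + Σ ν·ξ):
  P: 284 − 1(168.7) − 1(83.21) = 32.09
  U: 0 + 1(168.7) = 168.7
  R: 0 + 2(83.21) = 166.4
  V: 0 + 1(83.21) = 83.21
Total out = 32.09 + 168.7 + 166.4 + 83.21 = 450.4 kmol.

450 kmol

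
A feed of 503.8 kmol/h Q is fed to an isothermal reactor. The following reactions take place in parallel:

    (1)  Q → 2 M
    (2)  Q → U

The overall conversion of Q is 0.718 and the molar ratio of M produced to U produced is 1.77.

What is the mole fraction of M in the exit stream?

Conversion of Q: Q consumed = 0.718 × 503.8 = 361.7 kmol/h = 1ξ₁ + 1ξ₂.
Selectivity: 2ξ₁ / (1ξ₂) = 1.77 → ξ₁ = 0.885 ξ₂.
Substitute: (1·0.885 + 1) ξ₂ = 361.7 → ξ₂ = 191.9 kmol/h, ξ₁ = 169.8 kmol/h.
Outlet amounts (n = n₀ + Σ ν·ξ):
  Q: 503.8 − 1(169.8) − 1(191.9) = 142.1
  M: 0 + 2(169.8) = 339.7
  U: 0 + 1(191.9) = 191.9
Total out = 673.6 kmol/h; y_M = 339.7 / 673.6 = 0.5042.

0.504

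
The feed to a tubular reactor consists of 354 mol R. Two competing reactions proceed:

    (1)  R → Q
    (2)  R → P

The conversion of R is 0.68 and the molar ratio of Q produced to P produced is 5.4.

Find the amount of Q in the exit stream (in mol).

Conversion of R: R consumed = 0.68 × 354 = 240.7 mol = 1ξ₁ + 1ξ₂.
Selectivity: 1ξ₁ / (1ξ₂) = 5.4 → ξ₁ = 5.4 ξ₂.
Substitute: (1·5.4 + 1) ξ₂ = 240.7 → ξ₂ = 37.61 mol, ξ₁ = 203.1 mol.
Outlet amounts (n = n₀ + Σ ν·ξ):
  R: 354 − 1(203.1) − 1(37.61) = 113.3
  Q: 0 + 1(203.1) = 203.1
  P: 0 + 1(37.61) = 37.61

203 mol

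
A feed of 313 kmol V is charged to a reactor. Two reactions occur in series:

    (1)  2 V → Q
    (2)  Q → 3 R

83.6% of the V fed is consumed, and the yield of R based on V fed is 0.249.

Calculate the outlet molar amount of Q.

105 kmol

Conversion of V: V consumed = 2ξ₁ = 0.836 × 313 → ξ₁ = 130.8 kmol.
Yield of R: 3ξ₂ / 313 = 0.249 → ξ₂ = 25.98 kmol.
Outlet amounts (n = n₀ + Σ ν·ξ):
  V: 313 − 2(130.8) = 51.33
  Q: 0 + 1(130.8) − 1(25.98) = 104.9
  R: 0 + 3(25.98) = 77.94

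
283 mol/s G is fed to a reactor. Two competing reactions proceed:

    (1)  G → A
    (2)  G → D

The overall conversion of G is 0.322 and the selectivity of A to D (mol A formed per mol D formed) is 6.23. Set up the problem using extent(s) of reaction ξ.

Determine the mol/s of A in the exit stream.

78.5 mol/s

Conversion of G: G consumed = 0.322 × 283 = 91.13 mol/s = 1ξ₁ + 1ξ₂.
Selectivity: 1ξ₁ / (1ξ₂) = 6.23 → ξ₁ = 6.23 ξ₂.
Substitute: (1·6.23 + 1) ξ₂ = 91.13 → ξ₂ = 12.6 mol/s, ξ₁ = 78.52 mol/s.
Outlet amounts (n = n₀ + Σ ν·ξ):
  G: 283 − 1(78.52) − 1(12.6) = 191.9
  A: 0 + 1(78.52) = 78.52
  D: 0 + 1(12.6) = 12.6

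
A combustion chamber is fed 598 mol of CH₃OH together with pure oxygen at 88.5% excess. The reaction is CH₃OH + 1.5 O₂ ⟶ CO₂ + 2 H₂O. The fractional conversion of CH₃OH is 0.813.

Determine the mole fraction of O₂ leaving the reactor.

0.38

Stoichiometric O₂ = 1.5 × 598 = 897 mol; O₂ fed = 897 × 1.885 = 1691 mol.
Fuel reacted = 0.813 × 598 → ξ = 486.2 mol.
Outlet (n = n₀ + ν ξ):
  CH₃OH: 598 − 1(486.2) = 111.8
  O₂: 1691 − 1.5(486.2) = 961.6
  CO₂: 0 + 1(486.2) = 486.2
  H₂O: 0 + 2(486.2) = 972.3
Total out = 2532 mol; y_O₂ = 961.6 / 2532 = 0.3798.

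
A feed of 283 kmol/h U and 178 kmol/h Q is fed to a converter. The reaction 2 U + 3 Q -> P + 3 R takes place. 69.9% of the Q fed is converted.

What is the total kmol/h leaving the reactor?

420 kmol/h

Q reacted = 0.699 × 178 = 124.4 kmol/h; ν_Q = −3, so ξ = 124.4/3 = 41.47 kmol/h.
Outlet amounts (n = n₀ + ν ξ):
  U: 283 − 2(41.47) = 200.1
  Q: 178 − 3(41.47) = 53.58
  P: 0 + 1(41.47) = 41.47
  R: 0 + 3(41.47) = 124.4
Total out = 200.1 + 53.58 + 41.47 + 124.4 = 419.5 kmol/h.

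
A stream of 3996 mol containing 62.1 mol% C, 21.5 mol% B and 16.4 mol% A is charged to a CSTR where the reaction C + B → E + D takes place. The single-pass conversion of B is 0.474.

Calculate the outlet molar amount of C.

B reacted = 0.474 × 859.1 = 407.2 mol; ν_B = −1, so ξ = 407.2/1 = 407.2 mol.
Outlet amounts (n = n₀ + ν ξ):
  C: 2482 − 1(407.2) = 2074
  B: 859.1 − 1(407.2) = 451.9
  E: 0 + 1(407.2) = 407.2
  D: 0 + 1(407.2) = 407.2
  A: 655.3 (inert)

2070 mol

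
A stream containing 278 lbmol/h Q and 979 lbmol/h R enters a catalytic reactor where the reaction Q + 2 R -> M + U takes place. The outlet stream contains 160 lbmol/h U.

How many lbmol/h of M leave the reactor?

160 lbmol/h

For U: n = n₀ + 1ξ → 160 = 0 + 1ξ, giving ξ = 160 lbmol/h.
Outlet amounts (n = n₀ + ν ξ):
  Q: 278 − 1(160) = 118
  R: 979 − 2(160) = 659
  M: 0 + 1(160) = 160
  U: 0 + 1(160) = 160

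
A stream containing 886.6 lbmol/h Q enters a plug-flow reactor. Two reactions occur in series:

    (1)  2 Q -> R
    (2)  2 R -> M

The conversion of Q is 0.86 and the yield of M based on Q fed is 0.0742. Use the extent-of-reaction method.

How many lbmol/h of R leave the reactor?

Conversion of Q: Q consumed = 2ξ₁ = 0.86 × 886.6 → ξ₁ = 381.2 lbmol/h.
Yield of M: 1ξ₂ / 886.6 = 0.0742 → ξ₂ = 65.79 lbmol/h.
Outlet amounts (n = n₀ + Σ ν·ξ):
  Q: 886.6 − 2(381.2) = 124.1
  R: 0 + 1(381.2) − 2(65.79) = 249.7
  M: 0 + 1(65.79) = 65.79

250 lbmol/h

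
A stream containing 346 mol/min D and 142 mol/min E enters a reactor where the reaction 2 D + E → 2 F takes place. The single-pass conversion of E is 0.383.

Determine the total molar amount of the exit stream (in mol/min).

434 mol/min

E reacted = 0.383 × 142 = 54.39 mol/min; ν_E = −1, so ξ = 54.39/1 = 54.39 mol/min.
Outlet amounts (n = n₀ + ν ξ):
  D: 346 − 2(54.39) = 237.2
  E: 142 − 1(54.39) = 87.61
  F: 0 + 2(54.39) = 108.8
Total out = 237.2 + 87.61 + 108.8 = 433.6 mol/min.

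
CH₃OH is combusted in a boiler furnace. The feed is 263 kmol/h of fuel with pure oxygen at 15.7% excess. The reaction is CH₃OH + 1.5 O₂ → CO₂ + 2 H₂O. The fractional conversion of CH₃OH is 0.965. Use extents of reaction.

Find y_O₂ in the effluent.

Stoichiometric O₂ = 1.5 × 263 = 394.5 kmol/h; O₂ fed = 394.5 × 1.157 = 456.4 kmol/h.
Fuel reacted = 0.965 × 263 → ξ = 253.8 kmol/h.
Outlet (n = n₀ + ν ξ):
  CH₃OH: 263 − 1(253.8) = 9.205
  O₂: 456.4 − 1.5(253.8) = 75.74
  CO₂: 0 + 1(253.8) = 253.8
  H₂O: 0 + 2(253.8) = 507.6
Total out = 846.3 kmol/h; y_O₂ = 75.74 / 846.3 = 0.0895.

0.0895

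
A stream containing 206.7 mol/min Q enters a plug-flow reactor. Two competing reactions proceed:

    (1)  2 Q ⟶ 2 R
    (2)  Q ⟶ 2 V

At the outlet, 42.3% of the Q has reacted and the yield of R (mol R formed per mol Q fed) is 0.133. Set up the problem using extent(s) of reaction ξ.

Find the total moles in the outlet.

Yield of R: 2ξ₁ / 206.7 = 0.133 → ξ₁ = 13.75 mol/min.
Conversion of Q: 2ξ₁ + 1ξ₂ = 0.423 × 206.7 = 87.43 → ξ₂ = 59.94 mol/min.
Outlet amounts (n = n₀ + Σ ν·ξ):
  Q: 206.7 − 2(13.75) − 1(59.94) = 119.3
  R: 0 + 2(13.75) = 27.49
  V: 0 + 2(59.94) = 119.9
Total out = 119.3 + 27.49 + 119.9 = 266.6 mol/min.

267 mol/min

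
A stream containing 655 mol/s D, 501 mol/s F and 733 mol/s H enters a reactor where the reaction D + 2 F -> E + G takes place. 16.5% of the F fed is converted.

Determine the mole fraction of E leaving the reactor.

0.0224

F reacted = 0.165 × 501 = 82.67 mol/s; ν_F = −2, so ξ = 82.67/2 = 41.33 mol/s.
Outlet amounts (n = n₀ + ν ξ):
  D: 655 − 1(41.33) = 613.7
  F: 501 − 2(41.33) = 418.3
  E: 0 + 1(41.33) = 41.33
  G: 0 + 1(41.33) = 41.33
  H: 733 (inert)
Total out = 1848 mol/s; y_E = 41.33 / 1848 = 0.02237.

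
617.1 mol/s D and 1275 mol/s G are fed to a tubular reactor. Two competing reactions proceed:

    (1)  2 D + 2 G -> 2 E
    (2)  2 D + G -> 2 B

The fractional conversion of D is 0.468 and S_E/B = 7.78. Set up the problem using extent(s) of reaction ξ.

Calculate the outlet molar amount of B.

Conversion of D: D consumed = 0.468 × 617.1 = 288.8 mol/s = 2ξ₁ + 2ξ₂.
Selectivity: 2ξ₁ / (2ξ₂) = 7.78 → ξ₁ = 7.78 ξ₂.
Substitute: (2·7.78 + 2) ξ₂ = 288.8 → ξ₂ = 16.45 mol/s, ξ₁ = 128 mol/s.
Outlet amounts (n = n₀ + Σ ν·ξ):
  D: 617.1 − 2(128) − 2(16.45) = 328.3
  G: 1275 − 2(128) − 1(16.45) = 1003
  E: 0 + 2(128) = 255.9
  B: 0 + 2(16.45) = 32.89

32.9 mol/s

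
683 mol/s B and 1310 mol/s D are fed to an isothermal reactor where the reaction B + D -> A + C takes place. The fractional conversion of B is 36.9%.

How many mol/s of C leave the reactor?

B reacted = 0.369 × 683 = 252 mol/s; ν_B = −1, so ξ = 252/1 = 252 mol/s.
Outlet amounts (n = n₀ + ν ξ):
  B: 683 − 1(252) = 431
  D: 1310 − 1(252) = 1058
  A: 0 + 1(252) = 252
  C: 0 + 1(252) = 252

252 mol/s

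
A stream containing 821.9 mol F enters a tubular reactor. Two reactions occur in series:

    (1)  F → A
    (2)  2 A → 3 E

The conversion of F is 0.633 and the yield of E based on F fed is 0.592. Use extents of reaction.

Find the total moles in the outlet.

Conversion of F: F consumed = 1ξ₁ = 0.633 × 821.9 → ξ₁ = 520.3 mol.
Yield of E: 3ξ₂ / 821.9 = 0.592 → ξ₂ = 162.2 mol.
Outlet amounts (n = n₀ + Σ ν·ξ):
  F: 821.9 − 1(520.3) = 301.6
  A: 0 + 1(520.3) − 2(162.2) = 195.9
  E: 0 + 3(162.2) = 486.6
Total out = 301.6 + 195.9 + 486.6 = 984.1 mol.

984 mol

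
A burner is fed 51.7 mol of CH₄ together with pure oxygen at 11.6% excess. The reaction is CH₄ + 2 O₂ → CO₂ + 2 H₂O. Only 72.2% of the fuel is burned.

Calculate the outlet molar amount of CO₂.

37.3 mol

Stoichiometric O₂ = 2 × 51.7 = 103.4 mol; O₂ fed = 103.4 × 1.116 = 115.4 mol.
Fuel reacted = 0.722 × 51.7 → ξ = 37.33 mol.
Outlet (n = n₀ + ν ξ):
  CH₄: 51.7 − 1(37.33) = 14.37
  O₂: 115.4 − 2(37.33) = 40.74
  CO₂: 0 + 1(37.33) = 37.33
  H₂O: 0 + 2(37.33) = 74.65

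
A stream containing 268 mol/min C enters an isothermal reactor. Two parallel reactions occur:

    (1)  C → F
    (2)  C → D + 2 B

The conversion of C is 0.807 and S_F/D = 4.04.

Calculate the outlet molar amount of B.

Conversion of C: C consumed = 0.807 × 268 = 216.3 mol/min = 1ξ₁ + 1ξ₂.
Selectivity: 1ξ₁ / (1ξ₂) = 4.04 → ξ₁ = 4.04 ξ₂.
Substitute: (1·4.04 + 1) ξ₂ = 216.3 → ξ₂ = 42.91 mol/min, ξ₁ = 173.4 mol/min.
Outlet amounts (n = n₀ + Σ ν·ξ):
  C: 268 − 1(173.4) − 1(42.91) = 51.72
  F: 0 + 1(173.4) = 173.4
  D: 0 + 1(42.91) = 42.91
  B: 0 + 2(42.91) = 85.82

85.8 mol/min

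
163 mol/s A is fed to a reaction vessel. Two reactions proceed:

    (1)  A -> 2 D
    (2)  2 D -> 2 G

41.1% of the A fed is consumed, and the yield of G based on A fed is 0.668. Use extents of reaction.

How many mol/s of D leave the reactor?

25.1 mol/s

Conversion of A: A consumed = 1ξ₁ = 0.411 × 163 → ξ₁ = 66.99 mol/s.
Yield of G: 2ξ₂ / 163 = 0.668 → ξ₂ = 54.44 mol/s.
Outlet amounts (n = n₀ + Σ ν·ξ):
  A: 163 − 1(66.99) = 96.01
  D: 0 + 2(66.99) − 2(54.44) = 25.1
  G: 0 + 2(54.44) = 108.9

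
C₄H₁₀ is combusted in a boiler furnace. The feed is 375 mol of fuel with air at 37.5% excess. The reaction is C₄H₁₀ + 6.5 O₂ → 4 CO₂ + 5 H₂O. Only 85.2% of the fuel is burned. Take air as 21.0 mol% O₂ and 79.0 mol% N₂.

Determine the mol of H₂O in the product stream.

Stoichiometric O₂ = 6.5 × 375 = 2438 mol; O₂ fed = 2438 × 1.375 = 3352 mol.
N₂ fed = 3352 × 79/21 = 12610 mol.
Fuel reacted = 0.852 × 375 → ξ = 319.5 mol.
Outlet (n = n₀ + ν ξ):
  C₄H₁₀: 375 − 1(319.5) = 55.5
  O₂: 3352 − 6.5(319.5) = 1275
  N₂: 12610 (inert)
  CO₂: 0 + 4(319.5) = 1278
  H₂O: 0 + 5(319.5) = 1598

1600 mol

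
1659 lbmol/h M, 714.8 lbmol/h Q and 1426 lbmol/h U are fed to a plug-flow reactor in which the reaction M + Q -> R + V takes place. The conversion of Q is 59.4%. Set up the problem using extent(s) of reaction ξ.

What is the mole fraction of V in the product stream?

0.112

Q reacted = 0.594 × 714.8 = 424.6 lbmol/h; ν_Q = −1, so ξ = 424.6/1 = 424.6 lbmol/h.
Outlet amounts (n = n₀ + ν ξ):
  M: 1659 − 1(424.6) = 1234
  Q: 714.8 − 1(424.6) = 290.2
  R: 0 + 1(424.6) = 424.6
  V: 0 + 1(424.6) = 424.6
  U: 1426 (inert)
Total out = 3800 lbmol/h; y_V = 424.6 / 3800 = 0.1117.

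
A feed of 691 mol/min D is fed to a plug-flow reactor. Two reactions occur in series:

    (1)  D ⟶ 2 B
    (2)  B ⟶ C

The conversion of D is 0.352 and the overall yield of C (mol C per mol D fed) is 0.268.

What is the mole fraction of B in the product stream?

Conversion of D: D consumed = 1ξ₁ = 0.352 × 691 → ξ₁ = 243.2 mol/min.
Yield of C: 1ξ₂ / 691 = 0.268 → ξ₂ = 185.2 mol/min.
Outlet amounts (n = n₀ + Σ ν·ξ):
  D: 691 − 1(243.2) = 447.8
  B: 0 + 2(243.2) − 1(185.2) = 301.3
  C: 0 + 1(185.2) = 185.2
Total out = 934.2 mol/min; y_B = 301.3 / 934.2 = 0.3225.

0.322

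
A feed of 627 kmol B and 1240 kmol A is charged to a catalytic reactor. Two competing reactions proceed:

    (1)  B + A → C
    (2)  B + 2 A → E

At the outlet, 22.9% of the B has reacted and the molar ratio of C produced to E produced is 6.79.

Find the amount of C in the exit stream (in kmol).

Conversion of B: B consumed = 0.229 × 627 = 143.6 kmol = 1ξ₁ + 1ξ₂.
Selectivity: 1ξ₁ / (1ξ₂) = 6.79 → ξ₁ = 6.79 ξ₂.
Substitute: (1·6.79 + 1) ξ₂ = 143.6 → ξ₂ = 18.43 kmol, ξ₁ = 125.2 kmol.
Outlet amounts (n = n₀ + Σ ν·ξ):
  B: 627 − 1(125.2) − 1(18.43) = 483.4
  A: 1240 − 1(125.2) − 2(18.43) = 1078
  C: 0 + 1(125.2) = 125.2
  E: 0 + 1(18.43) = 18.43

125 kmol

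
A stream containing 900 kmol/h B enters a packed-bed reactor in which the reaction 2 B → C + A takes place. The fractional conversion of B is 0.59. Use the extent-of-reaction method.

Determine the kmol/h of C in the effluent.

B reacted = 0.59 × 900 = 531 kmol/h; ν_B = −2, so ξ = 531/2 = 265.5 kmol/h.
Outlet amounts (n = n₀ + ν ξ):
  B: 900 − 2(265.5) = 369
  C: 0 + 1(265.5) = 265.5
  A: 0 + 1(265.5) = 265.5

266 kmol/h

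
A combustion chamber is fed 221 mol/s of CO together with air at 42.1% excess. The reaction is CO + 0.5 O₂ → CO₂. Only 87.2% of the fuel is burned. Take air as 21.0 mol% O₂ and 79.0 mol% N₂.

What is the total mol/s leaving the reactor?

Stoichiometric O₂ = 0.5 × 221 = 110.5 mol/s; O₂ fed = 110.5 × 1.421 = 157 mol/s.
N₂ fed = 157 × 79/21 = 590.7 mol/s.
Fuel reacted = 0.872 × 221 → ξ = 192.7 mol/s.
Outlet (n = n₀ + ν ξ):
  CO: 221 − 1(192.7) = 28.29
  O₂: 157 − 0.5(192.7) = 60.66
  N₂: 590.7 (inert)
  CO₂: 0 + 1(192.7) = 192.7
Total out = 28.29 + 60.66 + 590.7 + 192.7 = 872.4 mol/s.

872 mol/s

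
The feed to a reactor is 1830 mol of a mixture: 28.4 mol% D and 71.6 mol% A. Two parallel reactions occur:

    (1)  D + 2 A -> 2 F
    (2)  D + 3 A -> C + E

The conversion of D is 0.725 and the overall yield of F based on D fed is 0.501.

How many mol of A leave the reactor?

Yield of F: 2ξ₁ / 519.7 = 0.501 → ξ₁ = 130.2 mol.
Conversion of D: 1ξ₁ + 1ξ₂ = 0.725 × 519.7 = 376.8 → ξ₂ = 246.6 mol.
Outlet amounts (n = n₀ + Σ ν·ξ):
  D: 519.7 − 1(130.2) − 1(246.6) = 142.9
  A: 1310 − 2(130.2) − 3(246.6) = 310.1
  F: 0 + 2(130.2) = 260.4
  C: 0 + 1(246.6) = 246.6
  E: 0 + 1(246.6) = 246.6

310 mol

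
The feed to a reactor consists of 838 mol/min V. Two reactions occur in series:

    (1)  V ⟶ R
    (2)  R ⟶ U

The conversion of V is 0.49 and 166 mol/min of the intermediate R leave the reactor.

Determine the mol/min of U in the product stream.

245 mol/min

Conversion of V: V consumed = 1ξ₁ = 0.49 × 838 → ξ₁ = 410.6 mol/min.
R balance: n_R = 0 + 1ξ₁ − 1ξ₂ = 166 → ξ₂ = (1·410.6 − 166)/1 = 244.6 mol/min.
Outlet amounts (n = n₀ + Σ ν·ξ):
  V: 838 − 1(410.6) = 427.4
  R: 0 + 1(410.6) − 1(244.6) = 166
  U: 0 + 1(244.6) = 244.6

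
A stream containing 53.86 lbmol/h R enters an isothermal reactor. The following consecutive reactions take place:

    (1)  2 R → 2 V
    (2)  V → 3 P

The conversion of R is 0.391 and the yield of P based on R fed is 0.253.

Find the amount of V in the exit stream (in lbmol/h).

16.5 lbmol/h

Conversion of R: R consumed = 2ξ₁ = 0.391 × 53.86 → ξ₁ = 10.53 lbmol/h.
Yield of P: 3ξ₂ / 53.86 = 0.253 → ξ₂ = 4.542 lbmol/h.
Outlet amounts (n = n₀ + Σ ν·ξ):
  R: 53.86 − 2(10.53) = 32.8
  V: 0 + 2(10.53) − 1(4.542) = 16.52
  P: 0 + 3(4.542) = 13.63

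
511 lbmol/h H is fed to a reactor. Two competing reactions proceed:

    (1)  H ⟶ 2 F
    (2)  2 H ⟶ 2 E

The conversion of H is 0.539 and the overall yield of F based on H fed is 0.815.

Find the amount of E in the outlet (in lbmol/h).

67.2 lbmol/h

Yield of F: 2ξ₁ / 511 = 0.815 → ξ₁ = 208.2 lbmol/h.
Conversion of H: 1ξ₁ + 2ξ₂ = 0.539 × 511 = 275.4 → ξ₂ = 33.6 lbmol/h.
Outlet amounts (n = n₀ + Σ ν·ξ):
  H: 511 − 1(208.2) − 2(33.6) = 235.6
  F: 0 + 2(208.2) = 416.5
  E: 0 + 2(33.6) = 67.2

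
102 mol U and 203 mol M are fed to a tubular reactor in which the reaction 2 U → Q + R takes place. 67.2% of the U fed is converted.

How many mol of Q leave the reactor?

U reacted = 0.672 × 102 = 68.54 mol; ν_U = −2, so ξ = 68.54/2 = 34.27 mol.
Outlet amounts (n = n₀ + ν ξ):
  U: 102 − 2(34.27) = 33.46
  Q: 0 + 1(34.27) = 34.27
  R: 0 + 1(34.27) = 34.27
  M: 203 (inert)

34.3 mol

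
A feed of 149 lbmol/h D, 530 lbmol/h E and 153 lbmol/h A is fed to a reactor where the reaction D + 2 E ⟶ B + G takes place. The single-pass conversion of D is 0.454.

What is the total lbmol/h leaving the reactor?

D reacted = 0.454 × 149 = 67.65 lbmol/h; ν_D = −1, so ξ = 67.65/1 = 67.65 lbmol/h.
Outlet amounts (n = n₀ + ν ξ):
  D: 149 − 1(67.65) = 81.35
  E: 530 − 2(67.65) = 394.7
  B: 0 + 1(67.65) = 67.65
  G: 0 + 1(67.65) = 67.65
  A: 153 (inert)
Total out = 81.35 + 394.7 + 67.65 + 67.65 + 153 = 764.4 lbmol/h.

764 lbmol/h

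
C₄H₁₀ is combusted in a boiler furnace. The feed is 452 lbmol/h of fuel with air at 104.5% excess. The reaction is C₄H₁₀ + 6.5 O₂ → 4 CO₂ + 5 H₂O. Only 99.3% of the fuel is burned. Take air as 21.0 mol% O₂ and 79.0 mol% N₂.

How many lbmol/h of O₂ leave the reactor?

Stoichiometric O₂ = 6.5 × 452 = 2938 lbmol/h; O₂ fed = 2938 × 2.045 = 6008 lbmol/h.
N₂ fed = 6008 × 79/21 = 22600 lbmol/h.
Fuel reacted = 0.993 × 452 → ξ = 448.8 lbmol/h.
Outlet (n = n₀ + ν ξ):
  C₄H₁₀: 452 − 1(448.8) = 3.164
  O₂: 6008 − 6.5(448.8) = 3091
  N₂: 22600 (inert)
  CO₂: 0 + 4(448.8) = 1795
  H₂O: 0 + 5(448.8) = 2244

3090 lbmol/h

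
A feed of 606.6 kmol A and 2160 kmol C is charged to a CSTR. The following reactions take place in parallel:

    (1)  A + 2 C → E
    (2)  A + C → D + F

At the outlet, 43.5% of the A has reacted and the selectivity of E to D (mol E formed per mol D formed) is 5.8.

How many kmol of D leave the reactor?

38.8 kmol

Conversion of A: A consumed = 0.435 × 606.6 = 263.9 kmol = 1ξ₁ + 1ξ₂.
Selectivity: 1ξ₁ / (1ξ₂) = 5.8 → ξ₁ = 5.8 ξ₂.
Substitute: (1·5.8 + 1) ξ₂ = 263.9 → ξ₂ = 38.8 kmol, ξ₁ = 225.1 kmol.
Outlet amounts (n = n₀ + Σ ν·ξ):
  A: 606.6 − 1(225.1) − 1(38.8) = 342.7
  C: 2160 − 2(225.1) − 1(38.8) = 1671
  E: 0 + 1(225.1) = 225.1
  D: 0 + 1(38.8) = 38.8
  F: 0 + 1(38.8) = 38.8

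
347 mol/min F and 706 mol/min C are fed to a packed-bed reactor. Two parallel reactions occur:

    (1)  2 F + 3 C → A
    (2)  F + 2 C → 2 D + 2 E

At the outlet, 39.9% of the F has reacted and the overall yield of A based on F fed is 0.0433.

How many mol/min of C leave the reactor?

Yield of A: 1ξ₁ / 347 = 0.0433 → ξ₁ = 15.03 mol/min.
Conversion of F: 2ξ₁ + 1ξ₂ = 0.399 × 347 = 138.5 → ξ₂ = 108.4 mol/min.
Outlet amounts (n = n₀ + Σ ν·ξ):
  F: 347 − 2(15.03) − 1(108.4) = 208.5
  C: 706 − 3(15.03) − 2(108.4) = 444.1
  A: 0 + 1(15.03) = 15.03
  D: 0 + 2(108.4) = 216.8
  E: 0 + 2(108.4) = 216.8

444 mol/min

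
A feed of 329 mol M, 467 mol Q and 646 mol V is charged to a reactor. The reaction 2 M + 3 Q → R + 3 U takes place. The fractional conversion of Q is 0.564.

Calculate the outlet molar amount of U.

263 mol

Q reacted = 0.564 × 467 = 263.4 mol; ν_Q = −3, so ξ = 263.4/3 = 87.8 mol.
Outlet amounts (n = n₀ + ν ξ):
  M: 329 − 2(87.8) = 153.4
  Q: 467 − 3(87.8) = 203.6
  R: 0 + 1(87.8) = 87.8
  U: 0 + 3(87.8) = 263.4
  V: 646 (inert)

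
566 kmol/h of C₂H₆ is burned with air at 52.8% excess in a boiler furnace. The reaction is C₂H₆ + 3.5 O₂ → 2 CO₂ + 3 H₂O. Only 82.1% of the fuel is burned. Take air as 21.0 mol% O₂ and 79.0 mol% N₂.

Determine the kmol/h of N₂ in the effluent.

11400 kmol/h

Stoichiometric O₂ = 3.5 × 566 = 1981 kmol/h; O₂ fed = 1981 × 1.528 = 3027 kmol/h.
N₂ fed = 3027 × 79/21 = 11390 kmol/h.
Fuel reacted = 0.821 × 566 → ξ = 464.7 kmol/h.
Outlet (n = n₀ + ν ξ):
  C₂H₆: 566 − 1(464.7) = 101.3
  O₂: 3027 − 3.5(464.7) = 1401
  N₂: 11390 (inert)
  CO₂: 0 + 2(464.7) = 929.4
  H₂O: 0 + 3(464.7) = 1394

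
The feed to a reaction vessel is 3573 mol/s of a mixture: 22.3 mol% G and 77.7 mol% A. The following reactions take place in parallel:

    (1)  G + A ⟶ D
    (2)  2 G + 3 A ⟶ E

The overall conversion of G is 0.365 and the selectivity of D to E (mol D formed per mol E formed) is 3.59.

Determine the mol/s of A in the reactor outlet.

2430 mol/s

Conversion of G: G consumed = 0.365 × 796.8 = 290.8 mol/s = 1ξ₁ + 2ξ₂.
Selectivity: 1ξ₁ / (1ξ₂) = 3.59 → ξ₁ = 3.59 ξ₂.
Substitute: (1·3.59 + 2) ξ₂ = 290.8 → ξ₂ = 52.03 mol/s, ξ₁ = 186.8 mol/s.
Outlet amounts (n = n₀ + Σ ν·ξ):
  G: 796.8 − 1(186.8) − 2(52.03) = 506
  A: 2776 − 1(186.8) − 3(52.03) = 2433
  D: 0 + 1(186.8) = 186.8
  E: 0 + 1(52.03) = 52.03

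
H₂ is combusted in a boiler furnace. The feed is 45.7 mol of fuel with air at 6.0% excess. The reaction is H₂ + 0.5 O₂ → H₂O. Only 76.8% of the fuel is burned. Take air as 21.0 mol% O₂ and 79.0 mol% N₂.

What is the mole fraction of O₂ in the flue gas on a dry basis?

Stoichiometric O₂ = 0.5 × 45.7 = 22.85 mol; O₂ fed = 22.85 × 1.060 = 24.22 mol.
N₂ fed = 24.22 × 79/21 = 91.12 mol.
Fuel reacted = 0.768 × 45.7 → ξ = 35.1 mol.
Outlet (n = n₀ + ν ξ):
  H₂: 45.7 − 1(35.1) = 10.6
  O₂: 24.22 − 0.5(35.1) = 6.672
  N₂: 91.12 (inert)
  H₂O: 0 + 1(35.1) = 35.1
Dry total = 108.4 mol; y_O₂ (dry) = 6.672 / 108.4 = 0.06156.

0.0616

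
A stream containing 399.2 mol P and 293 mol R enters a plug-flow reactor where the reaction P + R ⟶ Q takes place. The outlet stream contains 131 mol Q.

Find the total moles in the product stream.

For Q: n = n₀ + 1ξ → 131 = 0 + 1ξ, giving ξ = 131 mol.
Outlet amounts (n = n₀ + ν ξ):
  P: 399.2 − 1(131) = 268.2
  R: 293 − 1(131) = 162
  Q: 0 + 1(131) = 131
Total out = 268.2 + 162 + 131 = 561.2 mol.

561 mol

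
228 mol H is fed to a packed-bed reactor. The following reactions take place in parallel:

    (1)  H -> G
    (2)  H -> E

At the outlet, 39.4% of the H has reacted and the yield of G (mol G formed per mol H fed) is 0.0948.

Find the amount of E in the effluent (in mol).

Yield of G: 1ξ₁ / 228 = 0.0948 → ξ₁ = 21.61 mol.
Conversion of H: 1ξ₁ + 1ξ₂ = 0.394 × 228 = 89.83 → ξ₂ = 68.22 mol.
Outlet amounts (n = n₀ + Σ ν·ξ):
  H: 228 − 1(21.61) − 1(68.22) = 138.2
  G: 0 + 1(21.61) = 21.61
  E: 0 + 1(68.22) = 68.22

68.2 mol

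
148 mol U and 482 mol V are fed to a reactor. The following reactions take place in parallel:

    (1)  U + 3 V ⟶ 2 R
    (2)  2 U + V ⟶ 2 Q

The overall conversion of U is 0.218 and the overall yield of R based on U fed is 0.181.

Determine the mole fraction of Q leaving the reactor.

Yield of R: 2ξ₁ / 148 = 0.181 → ξ₁ = 13.39 mol.
Conversion of U: 1ξ₁ + 2ξ₂ = 0.218 × 148 = 32.26 → ξ₂ = 9.435 mol.
Outlet amounts (n = n₀ + Σ ν·ξ):
  U: 148 − 1(13.39) − 2(9.435) = 115.7
  V: 482 − 3(13.39) − 1(9.435) = 432.4
  R: 0 + 2(13.39) = 26.79
  Q: 0 + 2(9.435) = 18.87
Total out = 593.8 mol; y_Q = 18.87 / 593.8 = 0.03178.

0.0318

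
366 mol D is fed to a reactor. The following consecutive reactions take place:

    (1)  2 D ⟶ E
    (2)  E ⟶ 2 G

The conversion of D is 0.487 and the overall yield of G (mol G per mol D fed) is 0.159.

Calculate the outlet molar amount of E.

Conversion of D: D consumed = 2ξ₁ = 0.487 × 366 → ξ₁ = 89.12 mol.
Yield of G: 2ξ₂ / 366 = 0.159 → ξ₂ = 29.1 mol.
Outlet amounts (n = n₀ + Σ ν·ξ):
  D: 366 − 2(89.12) = 187.8
  E: 0 + 1(89.12) − 1(29.1) = 60.02
  G: 0 + 2(29.1) = 58.19

60 mol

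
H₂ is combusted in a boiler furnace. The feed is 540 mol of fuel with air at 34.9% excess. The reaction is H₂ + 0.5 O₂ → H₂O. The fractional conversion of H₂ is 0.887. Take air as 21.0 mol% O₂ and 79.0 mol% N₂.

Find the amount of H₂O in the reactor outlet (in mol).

Stoichiometric O₂ = 0.5 × 540 = 270 mol; O₂ fed = 270 × 1.349 = 364.2 mol.
N₂ fed = 364.2 × 79/21 = 1370 mol.
Fuel reacted = 0.887 × 540 → ξ = 479 mol.
Outlet (n = n₀ + ν ξ):
  H₂: 540 − 1(479) = 61.02
  O₂: 364.2 − 0.5(479) = 124.7
  N₂: 1370 (inert)
  H₂O: 0 + 1(479) = 479

479 mol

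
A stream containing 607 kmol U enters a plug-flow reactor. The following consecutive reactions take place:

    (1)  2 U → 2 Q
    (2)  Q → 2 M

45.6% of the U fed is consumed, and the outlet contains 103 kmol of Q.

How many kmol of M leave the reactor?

Conversion of U: U consumed = 2ξ₁ = 0.456 × 607 → ξ₁ = 138.4 kmol.
Q balance: n_Q = 0 + 2ξ₁ − 1ξ₂ = 103 → ξ₂ = (2·138.4 − 103)/1 = 173.8 kmol.
Outlet amounts (n = n₀ + Σ ν·ξ):
  U: 607 − 2(138.4) = 330.2
  Q: 0 + 2(138.4) − 1(173.8) = 103
  M: 0 + 2(173.8) = 347.6

348 kmol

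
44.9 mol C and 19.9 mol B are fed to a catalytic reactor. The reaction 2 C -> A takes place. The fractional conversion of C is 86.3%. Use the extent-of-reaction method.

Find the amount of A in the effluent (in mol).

19.4 mol

C reacted = 0.863 × 44.9 = 38.75 mol; ν_C = −2, so ξ = 38.75/2 = 19.37 mol.
Outlet amounts (n = n₀ + ν ξ):
  C: 44.9 − 2(19.37) = 6.151
  A: 0 + 1(19.37) = 19.37
  B: 19.9 (inert)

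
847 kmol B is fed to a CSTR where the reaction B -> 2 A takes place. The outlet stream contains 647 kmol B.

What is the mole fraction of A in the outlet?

0.382

For B: n = n₀ − 1ξ → 647 = 847 − 1ξ, giving ξ = 200 kmol.
Outlet amounts (n = n₀ + ν ξ):
  B: 847 − 1(200) = 647
  A: 0 + 2(200) = 400
Total out = 1047 kmol; y_A = 400 / 1047 = 0.382.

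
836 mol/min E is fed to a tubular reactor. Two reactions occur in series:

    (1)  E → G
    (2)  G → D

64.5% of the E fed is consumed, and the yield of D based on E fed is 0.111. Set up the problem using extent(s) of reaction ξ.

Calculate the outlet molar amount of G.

446 mol/min

Conversion of E: E consumed = 1ξ₁ = 0.645 × 836 → ξ₁ = 539.2 mol/min.
Yield of D: 1ξ₂ / 836 = 0.111 → ξ₂ = 92.8 mol/min.
Outlet amounts (n = n₀ + Σ ν·ξ):
  E: 836 − 1(539.2) = 296.8
  G: 0 + 1(539.2) − 1(92.8) = 446.4
  D: 0 + 1(92.8) = 92.8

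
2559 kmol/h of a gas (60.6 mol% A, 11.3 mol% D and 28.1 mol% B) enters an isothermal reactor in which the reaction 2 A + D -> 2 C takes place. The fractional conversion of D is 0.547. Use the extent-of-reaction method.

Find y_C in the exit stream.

0.132

D reacted = 0.547 × 289.2 = 158.2 kmol/h; ν_D = −1, so ξ = 158.2/1 = 158.2 kmol/h.
Outlet amounts (n = n₀ + ν ξ):
  A: 1551 − 2(158.2) = 1234
  D: 289.2 − 1(158.2) = 131
  C: 0 + 2(158.2) = 316.3
  B: 719.1 (inert)
Total out = 2401 kmol/h; y_C = 316.3 / 2401 = 0.1318.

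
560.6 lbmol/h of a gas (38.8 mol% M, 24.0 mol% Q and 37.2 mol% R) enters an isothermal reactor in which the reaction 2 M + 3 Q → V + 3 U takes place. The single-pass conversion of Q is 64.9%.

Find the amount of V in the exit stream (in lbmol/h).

29.1 lbmol/h

Q reacted = 0.649 × 134.5 = 87.32 lbmol/h; ν_Q = −3, so ξ = 87.32/3 = 29.11 lbmol/h.
Outlet amounts (n = n₀ + ν ξ):
  M: 217.5 − 2(29.11) = 159.3
  Q: 134.5 − 3(29.11) = 47.22
  V: 0 + 1(29.11) = 29.11
  U: 0 + 3(29.11) = 87.32
  R: 208.5 (inert)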